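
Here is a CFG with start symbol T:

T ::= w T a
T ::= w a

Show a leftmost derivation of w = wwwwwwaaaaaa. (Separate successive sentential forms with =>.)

T => wTa   [T ::= w T a]
wTa => wwTaa   [T ::= w T a]
wwTaa => wwwTaaa   [T ::= w T a]
wwwTaaa => wwwwTaaaa   [T ::= w T a]
wwwwTaaaa => wwwwwTaaaaa   [T ::= w T a]
wwwwwTaaaaa => wwwwwwaaaaaa   [T ::= w a]

T => wTa => wwTaa => wwwTaaa => wwwwTaaaa => wwwwwTaaaaa => wwwwwwaaaaaa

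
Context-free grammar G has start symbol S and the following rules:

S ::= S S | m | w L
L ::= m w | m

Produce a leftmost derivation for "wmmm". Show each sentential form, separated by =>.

S=>SS=>wLS=>wmS=>wmSS=>wmmS=>wmmm

S => SS   [S ::= S S]
SS => wLS   [S ::= w L]
wLS => wmS   [L ::= m]
wmS => wmSS   [S ::= S S]
wmSS => wmmS   [S ::= m]
wmmS => wmmm   [S ::= m]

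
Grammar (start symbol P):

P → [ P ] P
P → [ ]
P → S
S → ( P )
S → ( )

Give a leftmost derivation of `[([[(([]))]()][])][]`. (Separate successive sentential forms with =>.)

P => [P]P => [S]P => [(P)]P => [([P]P)]P => [([[P]P]P)]P => [([[S]P]P)]P => [([[(P)]P]P)]P => [([[(S)]P]P)]P => [([[((P))]P]P)]P => [([[(([]))]P]P)]P => [([[(([]))]S]P)]P => [([[(([]))]()]P)]P => [([[(([]))]()][])]P => [([[(([]))]()][])][]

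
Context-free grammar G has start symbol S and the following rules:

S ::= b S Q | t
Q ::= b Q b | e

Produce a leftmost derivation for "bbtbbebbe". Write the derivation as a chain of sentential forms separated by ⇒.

S ⇒ bSQ   [S ::= b S Q]
bSQ ⇒ bbSQQ   [S ::= b S Q]
bbSQQ ⇒ bbtQQ   [S ::= t]
bbtQQ ⇒ bbtbQbQ   [Q ::= b Q b]
bbtbQbQ ⇒ bbtbbQbbQ   [Q ::= b Q b]
bbtbbQbbQ ⇒ bbtbbebbQ   [Q ::= e]
bbtbbebbQ ⇒ bbtbbebbe   [Q ::= e]

S ⇒ bSQ ⇒ bbSQQ ⇒ bbtQQ ⇒ bbtbQbQ ⇒ bbtbbQbbQ ⇒ bbtbbebbQ ⇒ bbtbbebbe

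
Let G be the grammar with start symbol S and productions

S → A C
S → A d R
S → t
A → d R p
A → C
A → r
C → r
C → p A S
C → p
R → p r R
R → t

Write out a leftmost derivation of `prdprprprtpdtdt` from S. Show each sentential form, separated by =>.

S => AdR   [S → A d R]
AdR => CdR   [A → C]
CdR => pASdR   [C → p A S]
pASdR => prSdR   [A → r]
prSdR => prAdRdR   [S → A d R]
prAdRdR => prdRpdRdR   [A → d R p]
prdRpdRdR => prdprRpdRdR   [R → p r R]
prdprRpdRdR => prdprprRpdRdR   [R → p r R]
prdprprRpdRdR => prdprprprRpdRdR   [R → p r R]
prdprprprRpdRdR => prdprprprtpdRdR   [R → t]
prdprprprtpdRdR => prdprprprtpdtdR   [R → t]
prdprprprtpdtdR => prdprprprtpdtdt   [R → t]

S=>AdR=>CdR=>pASdR=>prSdR=>prAdRdR=>prdRpdRdR=>prdprRpdRdR=>prdprprRpdRdR=>prdprprprRpdRdR=>prdprprprtpdRdR=>prdprprprtpdtdR=>prdprprprtpdtdt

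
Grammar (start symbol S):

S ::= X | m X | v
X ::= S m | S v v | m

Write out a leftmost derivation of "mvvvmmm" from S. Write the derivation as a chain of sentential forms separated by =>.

S => X => Sm => Xm => Smm => mXmm => mSmmm => mXmmm => mSvvmmm => mvvvmmm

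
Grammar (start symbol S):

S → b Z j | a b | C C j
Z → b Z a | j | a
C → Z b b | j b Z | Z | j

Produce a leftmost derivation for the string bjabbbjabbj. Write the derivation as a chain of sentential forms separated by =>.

S => CCj   [S → C C j]
CCj => ZbbCj   [C → Z b b]
ZbbCj => bZabbCj   [Z → b Z a]
bZabbCj => bjabbCj   [Z → j]
bjabbCj => bjabbZbbj   [C → Z b b]
bjabbZbbj => bjabbbZabbj   [Z → b Z a]
bjabbbZabbj => bjabbbjabbj   [Z → j]

S => CCj => ZbbCj => bZabbCj => bjabbCj => bjabbZbbj => bjabbbZabbj => bjabbbjabbj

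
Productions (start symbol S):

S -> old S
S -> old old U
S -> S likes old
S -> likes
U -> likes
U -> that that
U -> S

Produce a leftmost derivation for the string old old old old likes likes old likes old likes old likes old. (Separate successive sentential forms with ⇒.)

S ⇒ old S ⇒ old old S ⇒ old old S likes old ⇒ old old S likes old likes old ⇒ old old S likes old likes old likes old ⇒ old old S likes old likes old likes old likes old ⇒ old old old old U likes old likes old likes old likes old ⇒ old old old old likes likes old likes old likes old likes old

S ⇒ old S   [S -> old S]
old S ⇒ old old S   [S -> old S]
old old S ⇒ old old S likes old   [S -> S likes old]
old old S likes old ⇒ old old S likes old likes old   [S -> S likes old]
old old S likes old likes old ⇒ old old S likes old likes old likes old   [S -> S likes old]
old old S likes old likes old likes old ⇒ old old S likes old likes old likes old likes old   [S -> S likes old]
old old S likes old likes old likes old likes old ⇒ old old old old U likes old likes old likes old likes old   [S -> old old U]
old old old old U likes old likes old likes old likes old ⇒ old old old old likes likes old likes old likes old likes old   [U -> likes]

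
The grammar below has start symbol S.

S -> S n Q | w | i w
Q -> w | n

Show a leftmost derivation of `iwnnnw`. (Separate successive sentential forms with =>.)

S => SnQ => SnQnQ => iwnQnQ => iwnnnQ => iwnnnw

S => SnQ   [S -> S n Q]
SnQ => SnQnQ   [S -> S n Q]
SnQnQ => iwnQnQ   [S -> i w]
iwnQnQ => iwnnnQ   [Q -> n]
iwnnnQ => iwnnnw   [Q -> w]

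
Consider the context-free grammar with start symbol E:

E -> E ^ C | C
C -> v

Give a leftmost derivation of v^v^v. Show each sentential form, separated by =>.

E=>E^C=>E^C^C=>C^C^C=>v^C^C=>v^v^C=>v^v^v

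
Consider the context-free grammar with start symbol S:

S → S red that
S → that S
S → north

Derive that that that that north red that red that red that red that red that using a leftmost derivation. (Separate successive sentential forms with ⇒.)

S ⇒ S red that   [S → S red that]
S red that ⇒ S red that red that   [S → S red that]
S red that red that ⇒ that S red that red that   [S → that S]
that S red that red that ⇒ that that S red that red that   [S → that S]
that that S red that red that ⇒ that that S red that red that red that   [S → S red that]
that that S red that red that red that ⇒ that that that S red that red that red that   [S → that S]
that that that S red that red that red that ⇒ that that that S red that red that red that red that   [S → S red that]
that that that S red that red that red that red that ⇒ that that that that S red that red that red that red that   [S → that S]
that that that that S red that red that red that red that ⇒ that that that that S red that red that red that red that red that   [S → S red that]
that that that that S red that red that red that red that red that ⇒ that that that that north red that red that red that red that red that   [S → north]

S ⇒ S red that ⇒ S red that red that ⇒ that S red that red that ⇒ that that S red that red that ⇒ that that S red that red that red that ⇒ that that that S red that red that red that ⇒ that that that S red that red that red that red that ⇒ that that that that S red that red that red that red that ⇒ that that that that S red that red that red that red that red that ⇒ that that that that north red that red that red that red that red that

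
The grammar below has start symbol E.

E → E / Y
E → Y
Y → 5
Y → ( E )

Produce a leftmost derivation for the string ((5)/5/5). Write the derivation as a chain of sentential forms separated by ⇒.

E ⇒ Y ⇒ (E) ⇒ (E/Y) ⇒ (E/Y/Y) ⇒ (Y/Y/Y) ⇒ ((E)/Y/Y) ⇒ ((Y)/Y/Y) ⇒ ((5)/Y/Y) ⇒ ((5)/5/Y) ⇒ ((5)/5/5)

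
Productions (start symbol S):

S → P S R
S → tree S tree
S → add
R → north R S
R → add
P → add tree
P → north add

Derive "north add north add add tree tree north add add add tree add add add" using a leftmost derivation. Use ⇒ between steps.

S ⇒ P S R ⇒ north add S R ⇒ north add P S R R ⇒ north add north add S R R ⇒ north add north add P S R R R ⇒ north add north add add tree S R R R ⇒ north add north add add tree tree S tree R R R ⇒ north add north add add tree tree P S R tree R R R ⇒ north add north add add tree tree north add S R tree R R R ⇒ north add north add add tree tree north add add R tree R R R ⇒ north add north add add tree tree north add add add tree R R R ⇒ north add north add add tree tree north add add add tree add R R ⇒ north add north add add tree tree north add add add tree add add R ⇒ north add north add add tree tree north add add add tree add add add

S ⇒ P S R   [S → P S R]
P S R ⇒ north add S R   [P → north add]
north add S R ⇒ north add P S R R   [S → P S R]
north add P S R R ⇒ north add north add S R R   [P → north add]
north add north add S R R ⇒ north add north add P S R R R   [S → P S R]
north add north add P S R R R ⇒ north add north add add tree S R R R   [P → add tree]
north add north add add tree S R R R ⇒ north add north add add tree tree S tree R R R   [S → tree S tree]
north add north add add tree tree S tree R R R ⇒ north add north add add tree tree P S R tree R R R   [S → P S R]
north add north add add tree tree P S R tree R R R ⇒ north add north add add tree tree north add S R tree R R R   [P → north add]
north add north add add tree tree north add S R tree R R R ⇒ north add north add add tree tree north add add R tree R R R   [S → add]
north add north add add tree tree north add add R tree R R R ⇒ north add north add add tree tree north add add add tree R R R   [R → add]
north add north add add tree tree north add add add tree R R R ⇒ north add north add add tree tree north add add add tree add R R   [R → add]
north add north add add tree tree north add add add tree add R R ⇒ north add north add add tree tree north add add add tree add add R   [R → add]
north add north add add tree tree north add add add tree add add R ⇒ north add north add add tree tree north add add add tree add add add   [R → add]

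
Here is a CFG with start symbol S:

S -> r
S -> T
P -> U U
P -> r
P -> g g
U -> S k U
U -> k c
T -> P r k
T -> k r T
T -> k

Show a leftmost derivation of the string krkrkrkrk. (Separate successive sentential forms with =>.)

S => T => krT => krkrT => krkrkrT => krkrkrkrT => krkrkrkrk

S => T   [S -> T]
T => krT   [T -> k r T]
krT => krkrT   [T -> k r T]
krkrT => krkrkrT   [T -> k r T]
krkrkrT => krkrkrkrT   [T -> k r T]
krkrkrkrT => krkrkrkrk   [T -> k]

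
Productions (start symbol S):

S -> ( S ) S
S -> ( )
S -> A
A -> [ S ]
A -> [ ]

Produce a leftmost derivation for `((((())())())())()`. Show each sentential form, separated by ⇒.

S ⇒ (S)S ⇒ ((S)S)S ⇒ (((S)S)S)S ⇒ ((((S)S)S)S)S ⇒ ((((())S)S)S)S ⇒ ((((())())S)S)S ⇒ ((((())())())S)S ⇒ ((((())())())())S ⇒ ((((())())())())()

S ⇒ (S)S   [S -> ( S ) S]
(S)S ⇒ ((S)S)S   [S -> ( S ) S]
((S)S)S ⇒ (((S)S)S)S   [S -> ( S ) S]
(((S)S)S)S ⇒ ((((S)S)S)S)S   [S -> ( S ) S]
((((S)S)S)S)S ⇒ ((((())S)S)S)S   [S -> ( )]
((((())S)S)S)S ⇒ ((((())())S)S)S   [S -> ( )]
((((())())S)S)S ⇒ ((((())())())S)S   [S -> ( )]
((((())())())S)S ⇒ ((((())())())())S   [S -> ( )]
((((())())())())S ⇒ ((((())())())())()   [S -> ( )]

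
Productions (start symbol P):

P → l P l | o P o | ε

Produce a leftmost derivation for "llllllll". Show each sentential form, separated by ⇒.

P⇒lPl⇒llPll⇒lllPlll⇒llllPllll⇒llllllll

P ⇒ lPl   [P → l P l]
lPl ⇒ llPll   [P → l P l]
llPll ⇒ lllPlll   [P → l P l]
lllPlll ⇒ llllPllll   [P → l P l]
llllPllll ⇒ llllllll   [P → ε]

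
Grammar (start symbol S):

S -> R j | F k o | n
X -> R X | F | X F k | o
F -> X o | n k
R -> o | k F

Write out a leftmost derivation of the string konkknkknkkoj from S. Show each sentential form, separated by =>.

S=>Rj=>kFj=>kXoj=>kXFkoj=>kXFkFkoj=>kXFkFkFkoj=>koFkFkFkoj=>konkkFkFkoj=>konkknkkFkoj=>konkknkknkkoj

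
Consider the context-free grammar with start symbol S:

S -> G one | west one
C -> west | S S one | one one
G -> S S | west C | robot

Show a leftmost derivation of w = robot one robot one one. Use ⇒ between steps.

S ⇒ G one   [S -> G one]
G one ⇒ S S one   [G -> S S]
S S one ⇒ G one S one   [S -> G one]
G one S one ⇒ robot one S one   [G -> robot]
robot one S one ⇒ robot one G one one   [S -> G one]
robot one G one one ⇒ robot one robot one one   [G -> robot]

S ⇒ G one ⇒ S S one ⇒ G one S one ⇒ robot one S one ⇒ robot one G one one ⇒ robot one robot one one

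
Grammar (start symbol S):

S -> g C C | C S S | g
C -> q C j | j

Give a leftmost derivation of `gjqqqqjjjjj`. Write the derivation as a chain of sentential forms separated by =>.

S => gCC => gjC => gjqCj => gjqqCjj => gjqqqCjjj => gjqqqqCjjjj => gjqqqqjjjjj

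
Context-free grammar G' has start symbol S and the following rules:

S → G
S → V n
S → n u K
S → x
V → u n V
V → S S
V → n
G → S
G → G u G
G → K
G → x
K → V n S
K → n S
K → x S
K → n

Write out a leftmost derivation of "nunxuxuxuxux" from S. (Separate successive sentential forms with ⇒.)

S ⇒ G   [S → G]
G ⇒ GuG   [G → G u G]
GuG ⇒ GuGuG   [G → G u G]
GuGuG ⇒ GuGuGuG   [G → G u G]
GuGuGuG ⇒ GuGuGuGuG   [G → G u G]
GuGuGuGuG ⇒ SuGuGuGuG   [G → S]
SuGuGuGuG ⇒ nuKuGuGuGuG   [S → n u K]
nuKuGuGuGuG ⇒ nunSuGuGuGuG   [K → n S]
nunSuGuGuGuG ⇒ nunGuGuGuGuG   [S → G]
nunGuGuGuGuG ⇒ nunxuGuGuGuG   [G → x]
nunxuGuGuGuG ⇒ nunxuxuGuGuG   [G → x]
nunxuxuGuGuG ⇒ nunxuxuxuGuG   [G → x]
nunxuxuxuGuG ⇒ nunxuxuxuxuG   [G → x]
nunxuxuxuxuG ⇒ nunxuxuxuxux   [G → x]

S ⇒ G ⇒ GuG ⇒ GuGuG ⇒ GuGuGuG ⇒ GuGuGuGuG ⇒ SuGuGuGuG ⇒ nuKuGuGuGuG ⇒ nunSuGuGuGuG ⇒ nunGuGuGuGuG ⇒ nunxuGuGuGuG ⇒ nunxuxuGuGuG ⇒ nunxuxuxuGuG ⇒ nunxuxuxuxuG ⇒ nunxuxuxuxux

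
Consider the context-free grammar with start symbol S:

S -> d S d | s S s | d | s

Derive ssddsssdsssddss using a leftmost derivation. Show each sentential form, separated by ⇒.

S⇒sSs⇒ssSss⇒ssdSdss⇒ssddSddss⇒ssddsSsddss⇒ssddssSssddss⇒ssddsssSsssddss⇒ssddsssdsssddss

S ⇒ sSs   [S -> s S s]
sSs ⇒ ssSss   [S -> s S s]
ssSss ⇒ ssdSdss   [S -> d S d]
ssdSdss ⇒ ssddSddss   [S -> d S d]
ssddSddss ⇒ ssddsSsddss   [S -> s S s]
ssddsSsddss ⇒ ssddssSssddss   [S -> s S s]
ssddssSssddss ⇒ ssddsssSsssddss   [S -> s S s]
ssddsssSsssddss ⇒ ssddsssdsssddss   [S -> d]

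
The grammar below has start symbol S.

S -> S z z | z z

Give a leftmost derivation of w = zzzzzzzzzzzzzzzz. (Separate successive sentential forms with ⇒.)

S ⇒ Szz   [S -> S z z]
Szz ⇒ Szzzz   [S -> S z z]
Szzzz ⇒ Szzzzzz   [S -> S z z]
Szzzzzz ⇒ Szzzzzzzz   [S -> S z z]
Szzzzzzzz ⇒ Szzzzzzzzzz   [S -> S z z]
Szzzzzzzzzz ⇒ Szzzzzzzzzzzz   [S -> S z z]
Szzzzzzzzzzzz ⇒ Szzzzzzzzzzzzzz   [S -> S z z]
Szzzzzzzzzzzzzz ⇒ zzzzzzzzzzzzzzzz   [S -> z z]

S ⇒ Szz ⇒ Szzzz ⇒ Szzzzzz ⇒ Szzzzzzzz ⇒ Szzzzzzzzzz ⇒ Szzzzzzzzzzzz ⇒ Szzzzzzzzzzzzzz ⇒ zzzzzzzzzzzzzzzz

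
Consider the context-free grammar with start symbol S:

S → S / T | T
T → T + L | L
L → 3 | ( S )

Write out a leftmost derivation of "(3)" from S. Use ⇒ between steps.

S ⇒ T ⇒ L ⇒ (S) ⇒ (T) ⇒ (L) ⇒ (3)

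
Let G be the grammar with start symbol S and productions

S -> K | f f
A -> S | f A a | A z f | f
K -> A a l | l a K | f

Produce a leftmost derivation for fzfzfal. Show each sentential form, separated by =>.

S => K   [S -> K]
K => Aal   [K -> A a l]
Aal => Azfal   [A -> A z f]
Azfal => Azfzfal   [A -> A z f]
Azfzfal => Szfzfal   [A -> S]
Szfzfal => Kzfzfal   [S -> K]
Kzfzfal => fzfzfal   [K -> f]

S => K => Aal => Azfal => Azfzfal => Szfzfal => Kzfzfal => fzfzfal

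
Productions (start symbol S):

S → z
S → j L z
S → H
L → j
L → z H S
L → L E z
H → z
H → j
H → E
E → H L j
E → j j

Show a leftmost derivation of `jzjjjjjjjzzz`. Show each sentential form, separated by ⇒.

S ⇒ jLz   [S → j L z]
jLz ⇒ jzHSz   [L → z H S]
jzHSz ⇒ jzESz   [H → E]
jzESz ⇒ jzHLjSz   [E → H L j]
jzHLjSz ⇒ jzjLjSz   [H → j]
jzjLjSz ⇒ jzjjjSz   [L → j]
jzjjjSz ⇒ jzjjjjLzz   [S → j L z]
jzjjjjLzz ⇒ jzjjjjLEzzz   [L → L E z]
jzjjjjLEzzz ⇒ jzjjjjjEzzz   [L → j]
jzjjjjjEzzz ⇒ jzjjjjjjjzzz   [E → j j]

S ⇒ jLz ⇒ jzHSz ⇒ jzESz ⇒ jzHLjSz ⇒ jzjLjSz ⇒ jzjjjSz ⇒ jzjjjjLzz ⇒ jzjjjjLEzzz ⇒ jzjjjjjEzzz ⇒ jzjjjjjjjzzz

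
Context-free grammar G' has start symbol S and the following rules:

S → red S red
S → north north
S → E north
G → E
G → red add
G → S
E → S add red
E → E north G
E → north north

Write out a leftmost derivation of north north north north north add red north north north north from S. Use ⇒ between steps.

S ⇒ E north   [S → E north]
E north ⇒ E north G north   [E → E north G]
E north G north ⇒ north north north G north   [E → north north]
north north north G north ⇒ north north north E north   [G → E]
north north north E north ⇒ north north north E north G north   [E → E north G]
north north north E north G north ⇒ north north north S add red north G north   [E → S add red]
north north north S add red north G north ⇒ north north north north north add red north G north   [S → north north]
north north north north north add red north G north ⇒ north north north north north add red north S north   [G → S]
north north north north north add red north S north ⇒ north north north north north add red north north north north   [S → north north]

S ⇒ E north ⇒ E north G north ⇒ north north north G north ⇒ north north north E north ⇒ north north north E north G north ⇒ north north north S add red north G north ⇒ north north north north north add red north G north ⇒ north north north north north add red north S north ⇒ north north north north north add red north north north north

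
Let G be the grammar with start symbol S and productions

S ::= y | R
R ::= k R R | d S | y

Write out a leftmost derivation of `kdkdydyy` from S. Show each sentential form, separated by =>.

S => R   [S ::= R]
R => kRR   [R ::= k R R]
kRR => kdSR   [R ::= d S]
kdSR => kdRR   [S ::= R]
kdRR => kdkRRR   [R ::= k R R]
kdkRRR => kdkdSRR   [R ::= d S]
kdkdSRR => kdkdyRR   [S ::= y]
kdkdyRR => kdkdydSR   [R ::= d S]
kdkdydSR => kdkdydyR   [S ::= y]
kdkdydyR => kdkdydyy   [R ::= y]

S=>R=>kRR=>kdSR=>kdRR=>kdkRRR=>kdkdSRR=>kdkdyRR=>kdkdydSR=>kdkdydyR=>kdkdydyy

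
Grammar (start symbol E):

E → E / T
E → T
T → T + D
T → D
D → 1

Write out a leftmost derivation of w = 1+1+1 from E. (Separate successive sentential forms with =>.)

E=>T=>T+D=>T+D+D=>D+D+D=>1+D+D=>1+1+D=>1+1+1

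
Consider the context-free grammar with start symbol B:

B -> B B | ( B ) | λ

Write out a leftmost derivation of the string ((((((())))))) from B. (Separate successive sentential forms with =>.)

B=>(B)=>((B))=>((BB))=>(((B)B))=>((((B))B))=>((((BB))B))=>(((((B)B))B))=>(((((BB)B))B))=>((((((B)B)B))B))=>(((((((B))B)B))B))=>((((((())B)B))B))=>((((((()))B))B))=>((((((()))))B))=>((((((()))))))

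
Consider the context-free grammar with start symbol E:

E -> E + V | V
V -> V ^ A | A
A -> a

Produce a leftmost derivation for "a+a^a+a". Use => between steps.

E => E+V => E+V+V => V+V+V => A+V+V => a+V+V => a+V^A+V => a+A^A+V => a+a^A+V => a+a^a+V => a+a^a+A => a+a^a+a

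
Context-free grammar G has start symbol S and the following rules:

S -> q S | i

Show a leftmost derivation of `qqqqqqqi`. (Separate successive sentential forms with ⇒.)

S ⇒ qS ⇒ qqS ⇒ qqqS ⇒ qqqqS ⇒ qqqqqS ⇒ qqqqqqS ⇒ qqqqqqqS ⇒ qqqqqqqi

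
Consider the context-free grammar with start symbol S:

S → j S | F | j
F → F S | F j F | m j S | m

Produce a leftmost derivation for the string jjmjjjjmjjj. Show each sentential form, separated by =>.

S => jS   [S → j S]
jS => jjS   [S → j S]
jjS => jjF   [S → F]
jjF => jjFS   [F → F S]
jjFS => jjFSS   [F → F S]
jjFSS => jjFjFSS   [F → F j F]
jjFjFSS => jjmjSjFSS   [F → m j S]
jjmjSjFSS => jjmjjSjFSS   [S → j S]
jjmjjSjFSS => jjmjjjjFSS   [S → j]
jjmjjjjFSS => jjmjjjjFSSS   [F → F S]
jjmjjjjFSSS => jjmjjjjmSSS   [F → m]
jjmjjjjmSSS => jjmjjjjmjSS   [S → j]
jjmjjjjmjSS => jjmjjjjmjjS   [S → j]
jjmjjjjmjjS => jjmjjjjmjjj   [S → j]

S => jS => jjS => jjF => jjFS => jjFSS => jjFjFSS => jjmjSjFSS => jjmjjSjFSS => jjmjjjjFSS => jjmjjjjFSSS => jjmjjjjmSSS => jjmjjjjmjSS => jjmjjjjmjjS => jjmjjjjmjjj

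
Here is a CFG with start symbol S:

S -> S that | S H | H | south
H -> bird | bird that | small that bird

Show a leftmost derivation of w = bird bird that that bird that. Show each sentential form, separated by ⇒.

S ⇒ S H ⇒ S that H ⇒ S that that H ⇒ S H that that H ⇒ H H that that H ⇒ bird H that that H ⇒ bird bird that that H ⇒ bird bird that that bird that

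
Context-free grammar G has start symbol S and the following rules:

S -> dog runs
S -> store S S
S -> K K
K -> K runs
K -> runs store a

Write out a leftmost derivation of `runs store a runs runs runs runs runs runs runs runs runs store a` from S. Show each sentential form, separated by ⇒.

S ⇒ K K ⇒ K runs K ⇒ K runs runs K ⇒ K runs runs runs K ⇒ K runs runs runs runs K ⇒ K runs runs runs runs runs K ⇒ K runs runs runs runs runs runs K ⇒ K runs runs runs runs runs runs runs K ⇒ K runs runs runs runs runs runs runs runs K ⇒ runs store a runs runs runs runs runs runs runs runs K ⇒ runs store a runs runs runs runs runs runs runs runs runs store a

S ⇒ K K   [S -> K K]
K K ⇒ K runs K   [K -> K runs]
K runs K ⇒ K runs runs K   [K -> K runs]
K runs runs K ⇒ K runs runs runs K   [K -> K runs]
K runs runs runs K ⇒ K runs runs runs runs K   [K -> K runs]
K runs runs runs runs K ⇒ K runs runs runs runs runs K   [K -> K runs]
K runs runs runs runs runs K ⇒ K runs runs runs runs runs runs K   [K -> K runs]
K runs runs runs runs runs runs K ⇒ K runs runs runs runs runs runs runs K   [K -> K runs]
K runs runs runs runs runs runs runs K ⇒ K runs runs runs runs runs runs runs runs K   [K -> K runs]
K runs runs runs runs runs runs runs runs K ⇒ runs store a runs runs runs runs runs runs runs runs K   [K -> runs store a]
runs store a runs runs runs runs runs runs runs runs K ⇒ runs store a runs runs runs runs runs runs runs runs runs store a   [K -> runs store a]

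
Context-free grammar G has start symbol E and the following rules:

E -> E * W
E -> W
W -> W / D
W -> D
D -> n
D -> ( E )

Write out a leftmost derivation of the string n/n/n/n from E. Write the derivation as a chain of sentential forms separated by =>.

E => W   [E -> W]
W => W/D   [W -> W / D]
W/D => W/D/D   [W -> W / D]
W/D/D => W/D/D/D   [W -> W / D]
W/D/D/D => D/D/D/D   [W -> D]
D/D/D/D => n/D/D/D   [D -> n]
n/D/D/D => n/n/D/D   [D -> n]
n/n/D/D => n/n/n/D   [D -> n]
n/n/n/D => n/n/n/n   [D -> n]

E=>W=>W/D=>W/D/D=>W/D/D/D=>D/D/D/D=>n/D/D/D=>n/n/D/D=>n/n/n/D=>n/n/n/n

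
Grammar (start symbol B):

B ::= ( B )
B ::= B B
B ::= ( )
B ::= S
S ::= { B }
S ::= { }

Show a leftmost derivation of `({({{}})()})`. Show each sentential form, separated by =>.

B => (B)   [B ::= ( B )]
(B) => (S)   [B ::= S]
(S) => ({B})   [S ::= { B }]
({B}) => ({BB})   [B ::= B B]
({BB}) => ({(B)B})   [B ::= ( B )]
({(B)B}) => ({(S)B})   [B ::= S]
({(S)B}) => ({({B})B})   [S ::= { B }]
({({B})B}) => ({({S})B})   [B ::= S]
({({S})B}) => ({({{}})B})   [S ::= { }]
({({{}})B}) => ({({{}})()})   [B ::= ( )]

B => (B) => (S) => ({B}) => ({BB}) => ({(B)B}) => ({(S)B}) => ({({B})B}) => ({({S})B}) => ({({{}})B}) => ({({{}})()})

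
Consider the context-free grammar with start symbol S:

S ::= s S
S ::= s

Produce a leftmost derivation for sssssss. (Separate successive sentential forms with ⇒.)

S⇒sS⇒ssS⇒sssS⇒ssssS⇒sssssS⇒ssssssS⇒sssssss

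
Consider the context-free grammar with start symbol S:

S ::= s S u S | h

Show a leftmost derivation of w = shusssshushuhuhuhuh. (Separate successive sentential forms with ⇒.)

S ⇒ sSuS ⇒ shuS ⇒ shusSuS ⇒ shussSuSuS ⇒ shusssSuSuSuS ⇒ shussssSuSuSuSuS ⇒ shusssshuSuSuSuS ⇒ shusssshusSuSuSuSuS ⇒ shusssshushuSuSuSuS ⇒ shusssshushuhuSuSuS ⇒ shusssshushuhuhuSuS ⇒ shusssshushuhuhuhuS ⇒ shusssshushuhuhuhuh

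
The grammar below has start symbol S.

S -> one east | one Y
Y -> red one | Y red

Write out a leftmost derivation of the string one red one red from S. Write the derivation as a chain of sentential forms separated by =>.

S => one Y => one Y red => one red one red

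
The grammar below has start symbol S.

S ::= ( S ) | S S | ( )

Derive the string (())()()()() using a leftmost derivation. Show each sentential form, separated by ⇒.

S ⇒ SS   [S ::= S S]
SS ⇒ (S)S   [S ::= ( S )]
(S)S ⇒ (())S   [S ::= ( )]
(())S ⇒ (())SS   [S ::= S S]
(())SS ⇒ (())SSS   [S ::= S S]
(())SSS ⇒ (())SSSS   [S ::= S S]
(())SSSS ⇒ (())()SSS   [S ::= ( )]
(())()SSS ⇒ (())()()SS   [S ::= ( )]
(())()()SS ⇒ (())()()()S   [S ::= ( )]
(())()()()S ⇒ (())()()()()   [S ::= ( )]

S ⇒ SS ⇒ (S)S ⇒ (())S ⇒ (())SS ⇒ (())SSS ⇒ (())SSSS ⇒ (())()SSS ⇒ (())()()SS ⇒ (())()()()S ⇒ (())()()()()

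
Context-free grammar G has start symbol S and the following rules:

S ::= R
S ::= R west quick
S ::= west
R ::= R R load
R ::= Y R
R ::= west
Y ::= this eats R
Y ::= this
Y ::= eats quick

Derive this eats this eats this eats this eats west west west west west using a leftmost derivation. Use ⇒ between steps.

S ⇒ R ⇒ Y R ⇒ this eats R R ⇒ this eats Y R R ⇒ this eats this eats R R R ⇒ this eats this eats Y R R R ⇒ this eats this eats this eats R R R R ⇒ this eats this eats this eats Y R R R R ⇒ this eats this eats this eats this eats R R R R R ⇒ this eats this eats this eats this eats west R R R R ⇒ this eats this eats this eats this eats west west R R R ⇒ this eats this eats this eats this eats west west west R R ⇒ this eats this eats this eats this eats west west west west R ⇒ this eats this eats this eats this eats west west west west west

S ⇒ R   [S ::= R]
R ⇒ Y R   [R ::= Y R]
Y R ⇒ this eats R R   [Y ::= this eats R]
this eats R R ⇒ this eats Y R R   [R ::= Y R]
this eats Y R R ⇒ this eats this eats R R R   [Y ::= this eats R]
this eats this eats R R R ⇒ this eats this eats Y R R R   [R ::= Y R]
this eats this eats Y R R R ⇒ this eats this eats this eats R R R R   [Y ::= this eats R]
this eats this eats this eats R R R R ⇒ this eats this eats this eats Y R R R R   [R ::= Y R]
this eats this eats this eats Y R R R R ⇒ this eats this eats this eats this eats R R R R R   [Y ::= this eats R]
this eats this eats this eats this eats R R R R R ⇒ this eats this eats this eats this eats west R R R R   [R ::= west]
this eats this eats this eats this eats west R R R R ⇒ this eats this eats this eats this eats west west R R R   [R ::= west]
this eats this eats this eats this eats west west R R R ⇒ this eats this eats this eats this eats west west west R R   [R ::= west]
this eats this eats this eats this eats west west west R R ⇒ this eats this eats this eats this eats west west west west R   [R ::= west]
this eats this eats this eats this eats west west west west R ⇒ this eats this eats this eats this eats west west west west west   [R ::= west]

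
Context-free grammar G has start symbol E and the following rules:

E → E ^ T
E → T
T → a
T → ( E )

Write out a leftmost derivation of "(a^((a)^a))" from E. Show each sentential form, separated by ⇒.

E ⇒ T   [E → T]
T ⇒ (E)   [T → ( E )]
(E) ⇒ (E^T)   [E → E ^ T]
(E^T) ⇒ (T^T)   [E → T]
(T^T) ⇒ (a^T)   [T → a]
(a^T) ⇒ (a^(E))   [T → ( E )]
(a^(E)) ⇒ (a^(E^T))   [E → E ^ T]
(a^(E^T)) ⇒ (a^(T^T))   [E → T]
(a^(T^T)) ⇒ (a^((E)^T))   [T → ( E )]
(a^((E)^T)) ⇒ (a^((T)^T))   [E → T]
(a^((T)^T)) ⇒ (a^((a)^T))   [T → a]
(a^((a)^T)) ⇒ (a^((a)^a))   [T → a]

E ⇒ T ⇒ (E) ⇒ (E^T) ⇒ (T^T) ⇒ (a^T) ⇒ (a^(E)) ⇒ (a^(E^T)) ⇒ (a^(T^T)) ⇒ (a^((E)^T)) ⇒ (a^((T)^T)) ⇒ (a^((a)^T)) ⇒ (a^((a)^a))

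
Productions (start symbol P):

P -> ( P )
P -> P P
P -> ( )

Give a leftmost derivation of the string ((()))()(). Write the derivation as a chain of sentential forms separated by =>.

P => PP => (P)P => ((P))P => ((()))P => ((()))PP => ((()))()P => ((()))()()

P => PP   [P -> P P]
PP => (P)P   [P -> ( P )]
(P)P => ((P))P   [P -> ( P )]
((P))P => ((()))P   [P -> ( )]
((()))P => ((()))PP   [P -> P P]
((()))PP => ((()))()P   [P -> ( )]
((()))()P => ((()))()()   [P -> ( )]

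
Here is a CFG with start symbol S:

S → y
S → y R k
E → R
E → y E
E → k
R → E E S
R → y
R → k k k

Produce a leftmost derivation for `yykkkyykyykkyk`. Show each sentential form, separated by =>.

S => yRk => yEESk => yRESk => yEESESk => yyEESESk => yyRESESk => yykkkESESk => yykkkyESESk => yykkkyyESESk => yykkkyykSESk => yykkkyykyRkESk => yykkkyykyykESk => yykkkyykyykkSk => yykkkyykyykkyk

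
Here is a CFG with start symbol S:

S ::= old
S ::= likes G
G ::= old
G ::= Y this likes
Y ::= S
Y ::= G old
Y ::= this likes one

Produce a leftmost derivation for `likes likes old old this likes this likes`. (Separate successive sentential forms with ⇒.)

S ⇒ likes G   [S ::= likes G]
likes G ⇒ likes Y this likes   [G ::= Y this likes]
likes Y this likes ⇒ likes S this likes   [Y ::= S]
likes S this likes ⇒ likes likes G this likes   [S ::= likes G]
likes likes G this likes ⇒ likes likes Y this likes this likes   [G ::= Y this likes]
likes likes Y this likes this likes ⇒ likes likes G old this likes this likes   [Y ::= G old]
likes likes G old this likes this likes ⇒ likes likes old old this likes this likes   [G ::= old]

S ⇒ likes G ⇒ likes Y this likes ⇒ likes S this likes ⇒ likes likes G this likes ⇒ likes likes Y this likes this likes ⇒ likes likes G old this likes this likes ⇒ likes likes old old this likes this likes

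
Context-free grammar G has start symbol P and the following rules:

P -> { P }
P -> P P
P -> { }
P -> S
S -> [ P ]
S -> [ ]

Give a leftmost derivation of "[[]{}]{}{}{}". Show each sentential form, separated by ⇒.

P ⇒ PP ⇒ PPP ⇒ PPPP ⇒ SPPP ⇒ [P]PPP ⇒ [PP]PPP ⇒ [SP]PPP ⇒ [[]P]PPP ⇒ [[]{}]PPP ⇒ [[]{}]{}PP ⇒ [[]{}]{}{}P ⇒ [[]{}]{}{}{}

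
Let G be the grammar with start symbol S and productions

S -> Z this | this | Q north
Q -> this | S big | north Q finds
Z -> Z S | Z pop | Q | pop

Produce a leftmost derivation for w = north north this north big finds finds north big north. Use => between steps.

S => Q north   [S -> Q north]
Q north => S big north   [Q -> S big]
S big north => Q north big north   [S -> Q north]
Q north big north => north Q finds north big north   [Q -> north Q finds]
north Q finds north big north => north north Q finds finds north big north   [Q -> north Q finds]
north north Q finds finds north big north => north north S big finds finds north big north   [Q -> S big]
north north S big finds finds north big north => north north Q north big finds finds north big north   [S -> Q north]
north north Q north big finds finds north big north => north north this north big finds finds north big north   [Q -> this]

S => Q north => S big north => Q north big north => north Q finds north big north => north north Q finds finds north big north => north north S big finds finds north big north => north north Q north big finds finds north big north => north north this north big finds finds north big north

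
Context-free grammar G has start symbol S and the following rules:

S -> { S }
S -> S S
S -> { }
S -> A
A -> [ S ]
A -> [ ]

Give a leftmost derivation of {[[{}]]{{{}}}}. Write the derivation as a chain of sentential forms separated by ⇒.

S⇒{S}⇒{SS}⇒{AS}⇒{[S]S}⇒{[A]S}⇒{[[S]]S}⇒{[[{}]]S}⇒{[[{}]]{S}}⇒{[[{}]]{{S}}}⇒{[[{}]]{{{}}}}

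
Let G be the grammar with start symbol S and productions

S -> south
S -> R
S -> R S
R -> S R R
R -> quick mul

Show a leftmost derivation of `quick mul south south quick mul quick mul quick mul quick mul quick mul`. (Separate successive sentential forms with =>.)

S => R => S R R => R S R R => quick mul S R R => quick mul south R R => quick mul south S R R R => quick mul south R R R R => quick mul south S R R R R R => quick mul south south R R R R R => quick mul south south quick mul R R R R => quick mul south south quick mul quick mul R R R => quick mul south south quick mul quick mul quick mul R R => quick mul south south quick mul quick mul quick mul quick mul R => quick mul south south quick mul quick mul quick mul quick mul quick mul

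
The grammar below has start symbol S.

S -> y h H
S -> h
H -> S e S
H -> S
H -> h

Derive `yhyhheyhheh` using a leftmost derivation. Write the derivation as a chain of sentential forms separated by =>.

S => yhH => yhSeS => yhyhHeS => yhyhSeS => yhyhheS => yhyhheyhH => yhyhheyhSeS => yhyhheyhheS => yhyhheyhheh

S => yhH   [S -> y h H]
yhH => yhSeS   [H -> S e S]
yhSeS => yhyhHeS   [S -> y h H]
yhyhHeS => yhyhSeS   [H -> S]
yhyhSeS => yhyhheS   [S -> h]
yhyhheS => yhyhheyhH   [S -> y h H]
yhyhheyhH => yhyhheyhSeS   [H -> S e S]
yhyhheyhSeS => yhyhheyhheS   [S -> h]
yhyhheyhheS => yhyhheyhheh   [S -> h]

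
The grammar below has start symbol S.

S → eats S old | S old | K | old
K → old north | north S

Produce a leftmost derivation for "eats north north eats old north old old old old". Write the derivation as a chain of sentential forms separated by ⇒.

S ⇒ eats S old   [S → eats S old]
eats S old ⇒ eats S old old   [S → S old]
eats S old old ⇒ eats K old old   [S → K]
eats K old old ⇒ eats north S old old   [K → north S]
eats north S old old ⇒ eats north K old old   [S → K]
eats north K old old ⇒ eats north north S old old   [K → north S]
eats north north S old old ⇒ eats north north eats S old old old   [S → eats S old]
eats north north eats S old old old ⇒ eats north north eats S old old old old   [S → S old]
eats north north eats S old old old old ⇒ eats north north eats K old old old old   [S → K]
eats north north eats K old old old old ⇒ eats north north eats old north old old old old   [K → old north]

S ⇒ eats S old ⇒ eats S old old ⇒ eats K old old ⇒ eats north S old old ⇒ eats north K old old ⇒ eats north north S old old ⇒ eats north north eats S old old old ⇒ eats north north eats S old old old old ⇒ eats north north eats K old old old old ⇒ eats north north eats old north old old old old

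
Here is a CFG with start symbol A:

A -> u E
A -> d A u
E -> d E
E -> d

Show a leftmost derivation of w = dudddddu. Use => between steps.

A => dAu   [A -> d A u]
dAu => duEu   [A -> u E]
duEu => dudEu   [E -> d E]
dudEu => duddEu   [E -> d E]
duddEu => dudddEu   [E -> d E]
dudddEu => duddddEu   [E -> d E]
duddddEu => dudddddu   [E -> d]

A=>dAu=>duEu=>dudEu=>duddEu=>dudddEu=>duddddEu=>dudddddu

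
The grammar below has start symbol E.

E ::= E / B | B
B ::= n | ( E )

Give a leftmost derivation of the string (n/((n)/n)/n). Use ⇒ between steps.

E ⇒ B   [E ::= B]
B ⇒ (E)   [B ::= ( E )]
(E) ⇒ (E/B)   [E ::= E / B]
(E/B) ⇒ (E/B/B)   [E ::= E / B]
(E/B/B) ⇒ (B/B/B)   [E ::= B]
(B/B/B) ⇒ (n/B/B)   [B ::= n]
(n/B/B) ⇒ (n/(E)/B)   [B ::= ( E )]
(n/(E)/B) ⇒ (n/(E/B)/B)   [E ::= E / B]
(n/(E/B)/B) ⇒ (n/(B/B)/B)   [E ::= B]
(n/(B/B)/B) ⇒ (n/((E)/B)/B)   [B ::= ( E )]
(n/((E)/B)/B) ⇒ (n/((B)/B)/B)   [E ::= B]
(n/((B)/B)/B) ⇒ (n/((n)/B)/B)   [B ::= n]
(n/((n)/B)/B) ⇒ (n/((n)/n)/B)   [B ::= n]
(n/((n)/n)/B) ⇒ (n/((n)/n)/n)   [B ::= n]

E ⇒ B ⇒ (E) ⇒ (E/B) ⇒ (E/B/B) ⇒ (B/B/B) ⇒ (n/B/B) ⇒ (n/(E)/B) ⇒ (n/(E/B)/B) ⇒ (n/(B/B)/B) ⇒ (n/((E)/B)/B) ⇒ (n/((B)/B)/B) ⇒ (n/((n)/B)/B) ⇒ (n/((n)/n)/B) ⇒ (n/((n)/n)/n)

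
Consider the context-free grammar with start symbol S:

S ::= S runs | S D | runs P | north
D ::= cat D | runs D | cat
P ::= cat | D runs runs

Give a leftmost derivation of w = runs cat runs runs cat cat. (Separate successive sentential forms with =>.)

S => S D   [S ::= S D]
S D => runs P D   [S ::= runs P]
runs P D => runs D runs runs D   [P ::= D runs runs]
runs D runs runs D => runs cat runs runs D   [D ::= cat]
runs cat runs runs D => runs cat runs runs cat D   [D ::= cat D]
runs cat runs runs cat D => runs cat runs runs cat cat   [D ::= cat]

S => S D => runs P D => runs D runs runs D => runs cat runs runs D => runs cat runs runs cat D => runs cat runs runs cat cat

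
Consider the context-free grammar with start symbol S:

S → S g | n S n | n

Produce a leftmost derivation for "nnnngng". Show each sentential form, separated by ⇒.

S⇒Sg⇒nSng⇒nSgng⇒nnSngng⇒nnnngng

S ⇒ Sg   [S → S g]
Sg ⇒ nSng   [S → n S n]
nSng ⇒ nSgng   [S → S g]
nSgng ⇒ nnSngng   [S → n S n]
nnSngng ⇒ nnnngng   [S → n]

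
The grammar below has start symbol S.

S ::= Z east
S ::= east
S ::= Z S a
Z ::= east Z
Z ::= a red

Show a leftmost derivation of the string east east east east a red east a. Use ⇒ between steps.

S ⇒ Z S a   [S ::= Z S a]
Z S a ⇒ east Z S a   [Z ::= east Z]
east Z S a ⇒ east east Z S a   [Z ::= east Z]
east east Z S a ⇒ east east east Z S a   [Z ::= east Z]
east east east Z S a ⇒ east east east east Z S a   [Z ::= east Z]
east east east east Z S a ⇒ east east east east a red S a   [Z ::= a red]
east east east east a red S a ⇒ east east east east a red east a   [S ::= east]

S ⇒ Z S a ⇒ east Z S a ⇒ east east Z S a ⇒ east east east Z S a ⇒ east east east east Z S a ⇒ east east east east a red S a ⇒ east east east east a red east a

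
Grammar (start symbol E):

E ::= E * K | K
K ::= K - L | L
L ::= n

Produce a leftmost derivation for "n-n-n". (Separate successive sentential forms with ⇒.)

E ⇒ K ⇒ K-L ⇒ K-L-L ⇒ L-L-L ⇒ n-L-L ⇒ n-n-L ⇒ n-n-n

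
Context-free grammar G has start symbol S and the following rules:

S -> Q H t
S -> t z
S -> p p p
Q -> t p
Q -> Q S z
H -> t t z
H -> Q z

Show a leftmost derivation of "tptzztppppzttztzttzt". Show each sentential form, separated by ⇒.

S ⇒ QHt   [S -> Q H t]
QHt ⇒ QSzHt   [Q -> Q S z]
QSzHt ⇒ QSzSzHt   [Q -> Q S z]
QSzSzHt ⇒ tpSzSzHt   [Q -> t p]
tpSzSzHt ⇒ tptzzSzHt   [S -> t z]
tptzzSzHt ⇒ tptzzQHtzHt   [S -> Q H t]
tptzzQHtzHt ⇒ tptzzQSzHtzHt   [Q -> Q S z]
tptzzQSzHtzHt ⇒ tptzztpSzHtzHt   [Q -> t p]
tptzztpSzHtzHt ⇒ tptzztppppzHtzHt   [S -> p p p]
tptzztppppzHtzHt ⇒ tptzztppppzttztzHt   [H -> t t z]
tptzztppppzttztzHt ⇒ tptzztppppzttztzttzt   [H -> t t z]

S ⇒ QHt ⇒ QSzHt ⇒ QSzSzHt ⇒ tpSzSzHt ⇒ tptzzSzHt ⇒ tptzzQHtzHt ⇒ tptzzQSzHtzHt ⇒ tptzztpSzHtzHt ⇒ tptzztppppzHtzHt ⇒ tptzztppppzttztzHt ⇒ tptzztppppzttztzttzt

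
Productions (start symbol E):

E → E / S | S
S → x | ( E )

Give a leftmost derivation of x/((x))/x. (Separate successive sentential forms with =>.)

E=>E/S=>E/S/S=>S/S/S=>x/S/S=>x/(E)/S=>x/(S)/S=>x/((E))/S=>x/((S))/S=>x/((x))/S=>x/((x))/x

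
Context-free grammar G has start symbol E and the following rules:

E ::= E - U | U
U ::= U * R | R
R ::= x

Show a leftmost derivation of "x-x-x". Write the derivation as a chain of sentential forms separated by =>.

E => E-U => E-U-U => U-U-U => R-U-U => x-U-U => x-R-U => x-x-U => x-x-R => x-x-x

E => E-U   [E ::= E - U]
E-U => E-U-U   [E ::= E - U]
E-U-U => U-U-U   [E ::= U]
U-U-U => R-U-U   [U ::= R]
R-U-U => x-U-U   [R ::= x]
x-U-U => x-R-U   [U ::= R]
x-R-U => x-x-U   [R ::= x]
x-x-U => x-x-R   [U ::= R]
x-x-R => x-x-x   [R ::= x]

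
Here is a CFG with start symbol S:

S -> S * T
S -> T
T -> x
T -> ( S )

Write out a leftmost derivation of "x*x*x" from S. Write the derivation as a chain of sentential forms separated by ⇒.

S ⇒ S*T ⇒ S*T*T ⇒ T*T*T ⇒ x*T*T ⇒ x*x*T ⇒ x*x*x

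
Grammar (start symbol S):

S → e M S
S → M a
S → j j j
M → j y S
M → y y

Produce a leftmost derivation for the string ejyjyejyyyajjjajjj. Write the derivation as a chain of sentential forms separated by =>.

S=>eMS=>ejySS=>ejyMaS=>ejyjySaS=>ejyjyeMSaS=>ejyjyejySSaS=>ejyjyejyMaSaS=>ejyjyejyyyaSaS=>ejyjyejyyyajjjaS=>ejyjyejyyyajjjajjj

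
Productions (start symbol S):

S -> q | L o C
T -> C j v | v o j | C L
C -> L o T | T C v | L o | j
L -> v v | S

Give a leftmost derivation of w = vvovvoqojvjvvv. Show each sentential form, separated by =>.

S=>LoC=>vvoC=>vvoLoT=>vvovvoT=>vvovvoCL=>vvovvoTCvL=>vvovvoCjvCvL=>vvovvoLojvCvL=>vvovvoSojvCvL=>vvovvoqojvCvL=>vvovvoqojvjvL=>vvovvoqojvjvvv

S => LoC   [S -> L o C]
LoC => vvoC   [L -> v v]
vvoC => vvoLoT   [C -> L o T]
vvoLoT => vvovvoT   [L -> v v]
vvovvoT => vvovvoCL   [T -> C L]
vvovvoCL => vvovvoTCvL   [C -> T C v]
vvovvoTCvL => vvovvoCjvCvL   [T -> C j v]
vvovvoCjvCvL => vvovvoLojvCvL   [C -> L o]
vvovvoLojvCvL => vvovvoSojvCvL   [L -> S]
vvovvoSojvCvL => vvovvoqojvCvL   [S -> q]
vvovvoqojvCvL => vvovvoqojvjvL   [C -> j]
vvovvoqojvjvL => vvovvoqojvjvvv   [L -> v v]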